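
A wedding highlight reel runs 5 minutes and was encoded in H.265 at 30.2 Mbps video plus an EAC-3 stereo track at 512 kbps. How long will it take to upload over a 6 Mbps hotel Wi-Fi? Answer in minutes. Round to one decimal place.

5 min = 300 s
Audio: 512 kbps = 0.512 Mbps.
Total bitrate: 30.712 Mbps.
File: 30.712 Mbps × 300 s = 9213.6 Mb.
At 6 Mbps: 9213.6 / 6 = 1535.6 s ≈ 25.6 minutes.

25.6 minutes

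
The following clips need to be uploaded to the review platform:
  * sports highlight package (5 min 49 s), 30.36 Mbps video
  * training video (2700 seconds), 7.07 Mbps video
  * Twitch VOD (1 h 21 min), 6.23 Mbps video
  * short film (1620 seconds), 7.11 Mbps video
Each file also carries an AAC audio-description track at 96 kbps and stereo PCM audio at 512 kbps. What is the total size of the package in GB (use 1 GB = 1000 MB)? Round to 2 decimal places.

Audio total: 96 + 512 = 608 kbps = 0.608 Mbps.
sports highlight package: 30.968 Mbps × 349 s = 10807.8 Mb
training video: 7.678 Mbps × 2700 s = 20730.6 Mb
Twitch VOD: 6.838 Mbps × 4860 s = 33232.7 Mb
short film: 7.718 Mbps × 1620 s = 12503.2 Mb
Total: 77274.3 Mb = 9659.3 MB.
= 9.659 GB.

9.66 GB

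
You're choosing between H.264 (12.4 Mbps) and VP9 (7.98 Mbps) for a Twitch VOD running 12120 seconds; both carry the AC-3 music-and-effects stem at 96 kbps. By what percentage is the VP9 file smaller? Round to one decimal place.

35.4%

Audio: 96 kbps = 0.096 Mbps.
H.264: 12.496 Mbps × 12120 s = 151451.5 Mb = 17.631 GiB.
VP9: 8.076 Mbps × 12120 s = 97881.1 Mb = 11.395 GiB.
Reduction: (1 − 11.395/17.631) × 100 = 35.37%.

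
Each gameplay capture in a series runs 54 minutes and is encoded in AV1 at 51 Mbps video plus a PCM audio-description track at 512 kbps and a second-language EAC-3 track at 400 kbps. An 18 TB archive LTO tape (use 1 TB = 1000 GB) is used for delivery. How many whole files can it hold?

856

54 min = 3240 s
Audio total: 512 + 400 = 912 kbps = 0.912 Mbps.
Total bitrate: 51.912 Mbps.
Per item: 51.912 Mbps × 3240 s = 168,195 Mb = 21,024 MB.
Capacity: 18 TB = 144,000,000 Mb; 856.15 items → 856 complete.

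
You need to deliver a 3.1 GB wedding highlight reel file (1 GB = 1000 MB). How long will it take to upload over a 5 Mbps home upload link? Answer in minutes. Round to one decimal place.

File: 3.1 GB = 24800.0 Mb.
At 5 Mbps: 24800.0 / 5 = 4960.0 s ≈ 82.7 minutes.

82.7 minutes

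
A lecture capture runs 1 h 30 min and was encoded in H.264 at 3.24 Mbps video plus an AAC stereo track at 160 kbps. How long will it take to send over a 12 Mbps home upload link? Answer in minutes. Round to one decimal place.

25.5 minutes

1 h 30 min = 90 min = 5400 s
Audio: 160 kbps = 0.160 Mbps.
Total bitrate: 3.400 Mbps.
File: 3.400 Mbps × 5400 s = 18360.0 Mb.
At 12 Mbps: 18360.0 / 12 = 1530.0 s ≈ 25.5 minutes.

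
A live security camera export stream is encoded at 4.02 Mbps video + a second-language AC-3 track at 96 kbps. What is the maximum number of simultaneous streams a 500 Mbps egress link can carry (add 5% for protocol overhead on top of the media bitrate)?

115

Audio: 96 kbps = 0.096 Mbps.
Per-viewer media rate: 4.116 Mbps.
On the wire with 5% overhead: 4.322 Mbps.
500 Mbps = 500.0 Mbps; 500.0 / 4.322 = 115.69 → 115 viewers.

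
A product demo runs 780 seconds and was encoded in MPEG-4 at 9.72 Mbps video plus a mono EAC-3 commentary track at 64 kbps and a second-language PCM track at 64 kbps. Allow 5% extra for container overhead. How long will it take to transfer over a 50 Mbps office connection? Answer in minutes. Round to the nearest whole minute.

Audio total: 64 + 64 = 128 kbps = 0.128 Mbps.
Total bitrate: 9.848 Mbps.
File: 9.848 Mbps × 780 s = 7681.4 Mb.
With 5% container overhead: ×1.05. → 8065.5 Mb.
At 50 Mbps: 8065.5 / 50 = 161.3 s ≈ 2.69 minutes.

3 minutes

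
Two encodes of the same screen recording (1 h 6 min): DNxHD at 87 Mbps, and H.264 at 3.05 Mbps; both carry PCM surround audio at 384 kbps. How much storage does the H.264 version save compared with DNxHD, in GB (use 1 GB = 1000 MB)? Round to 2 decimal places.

41.56 GB

1 h 6 min = 66 min = 3960 s
Audio: 384 kbps = 0.384 Mbps.
DNxHD: 87.384 Mbps × 3960 s = 346040.6 Mb = 43.255 GB.
H.264: 3.434 Mbps × 3960 s = 13598.6 Mb = 1.700 GB.
Saving: 43.255 − 1.700 = 41.555 GB.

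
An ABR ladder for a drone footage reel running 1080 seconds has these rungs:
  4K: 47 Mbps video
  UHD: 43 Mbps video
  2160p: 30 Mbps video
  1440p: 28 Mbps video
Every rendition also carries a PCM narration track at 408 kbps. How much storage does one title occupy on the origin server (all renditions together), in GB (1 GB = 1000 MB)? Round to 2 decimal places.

20.20 GB

Audio: 408 kbps = 0.408 Mbps.
Sum of rendition bitrates: (47+0.408) + (43+0.408) + (30+0.408) + (28+0.408) = 149.632 Mbps.
× 1080 s = 161,603 Mb = 20,200 MB = 20.20 GB.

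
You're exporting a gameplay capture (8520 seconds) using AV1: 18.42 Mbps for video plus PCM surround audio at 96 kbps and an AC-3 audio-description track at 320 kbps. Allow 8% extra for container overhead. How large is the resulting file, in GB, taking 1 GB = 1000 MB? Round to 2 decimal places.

21.67 GB

Audio total: 96 + 320 = 416 kbps = 0.416 Mbps.
Total bitrate: 18.42 + 0.416 = 18.836 Mbps.
Stream data: 18.836 Mbps × 8520 s = 160482.7 Mb.
With 8% container overhead: ×1.08.
173,321 Mb ÷ 8 = 21,665 MB → 21.67 GB.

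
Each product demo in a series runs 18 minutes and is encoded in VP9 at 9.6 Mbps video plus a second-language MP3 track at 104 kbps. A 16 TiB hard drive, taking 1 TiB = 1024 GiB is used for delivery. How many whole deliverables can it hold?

13428

18 min = 1080 s
Audio: 104 kbps = 0.104 Mbps.
Total bitrate: 9.704 Mbps.
Per item: 9.704 Mbps × 1080 s = 10,480 Mb = 1,310 MB.
Capacity: 16 TiB = 140,737,488 Mb; 13428.74 items → 13428 complete.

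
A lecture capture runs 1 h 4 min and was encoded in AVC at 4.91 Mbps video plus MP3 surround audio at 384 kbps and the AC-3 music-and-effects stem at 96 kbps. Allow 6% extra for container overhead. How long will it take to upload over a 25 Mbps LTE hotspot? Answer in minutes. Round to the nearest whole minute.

1 h 4 min = 64 min = 3840 s
Audio total: 384 + 96 = 480 kbps = 0.480 Mbps.
Total bitrate: 5.390 Mbps.
File: 5.390 Mbps × 3840 s = 20697.6 Mb.
With 6% container overhead: ×1.06. → 21939.5 Mb.
At 25 Mbps: 21939.5 / 25 = 877.6 s ≈ 14.6 minutes.

15 minutes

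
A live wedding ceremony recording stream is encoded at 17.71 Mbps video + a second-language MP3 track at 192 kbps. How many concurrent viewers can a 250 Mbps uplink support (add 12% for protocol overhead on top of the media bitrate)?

Audio: 192 kbps = 0.192 Mbps.
Per-viewer media rate: 17.902 Mbps.
On the wire with 12% overhead: 20.050 Mbps.
250 Mbps = 250.0 Mbps; 250.0 / 20.050 = 12.47 → 12 viewers.

12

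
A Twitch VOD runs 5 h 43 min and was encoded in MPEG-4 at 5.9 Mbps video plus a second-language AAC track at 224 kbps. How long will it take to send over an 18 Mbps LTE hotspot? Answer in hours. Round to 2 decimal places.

5 h 43 min = 343 min = 20580 s
Audio: 224 kbps = 0.224 Mbps.
Total bitrate: 6.124 Mbps.
File: 6.124 Mbps × 20580 s = 126031.9 Mb.
At 18 Mbps: 126031.9 / 18 = 7001.8 s ≈ 1.94 hours.

1.94 hours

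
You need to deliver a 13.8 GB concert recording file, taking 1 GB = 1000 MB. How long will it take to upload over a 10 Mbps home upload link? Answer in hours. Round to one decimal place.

File: 13.8 GB = 110400.0 Mb.
At 10 Mbps: 110400.0 / 10 = 11040.0 s ≈ 3.07 hours.

3.1 hours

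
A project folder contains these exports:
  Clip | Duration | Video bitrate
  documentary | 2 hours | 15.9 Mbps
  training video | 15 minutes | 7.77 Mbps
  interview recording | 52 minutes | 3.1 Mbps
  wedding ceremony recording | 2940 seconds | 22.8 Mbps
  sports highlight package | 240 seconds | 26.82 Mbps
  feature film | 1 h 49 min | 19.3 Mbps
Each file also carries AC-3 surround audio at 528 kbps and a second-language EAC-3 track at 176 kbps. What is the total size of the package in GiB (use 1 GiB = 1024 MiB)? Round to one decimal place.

40.2 GiB

Audio total: 528 + 176 = 704 kbps = 0.704 Mbps.
documentary: 16.604 Mbps × 7200 s = 119548.8 Mb
training video: 8.474 Mbps × 900 s = 7626.6 Mb
interview recording: 3.804 Mbps × 3120 s = 11868.5 Mb
wedding ceremony recording: 23.504 Mbps × 2940 s = 69101.8 Mb
sports highlight package: 27.524 Mbps × 240 s = 6605.8 Mb
feature film: 20.004 Mbps × 6540 s = 130826.2 Mb
Total: 345577.6 Mb = 43197.2 MB.
= 40.23 GiB.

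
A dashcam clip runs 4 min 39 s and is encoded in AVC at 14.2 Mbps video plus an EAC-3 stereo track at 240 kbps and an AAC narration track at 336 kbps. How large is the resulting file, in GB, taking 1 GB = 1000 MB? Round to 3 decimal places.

4 min 39 s = 279 s
Audio total: 240 + 336 = 576 kbps = 0.576 Mbps.
Total bitrate: 14.2 + 0.576 = 14.776 Mbps.
Stream data: 14.776 Mbps × 279 s = 4122.5 Mb.
4,123 Mb ÷ 8 = 515.3 MB → 0.5153 GB.

0.515 GB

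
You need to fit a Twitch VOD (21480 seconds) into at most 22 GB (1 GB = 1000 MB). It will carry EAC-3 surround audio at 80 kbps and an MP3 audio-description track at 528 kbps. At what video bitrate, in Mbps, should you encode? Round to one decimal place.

7.6 Mbps

Budget: 22 GB = 176000.0 Mb.
Total bitrate budget: 176000.0 Mb / 21480 s = 8.194 Mbps.
Audio total: 80 + 528 = 608 kbps = 0.608 Mbps.
Video: 8.194 − 0.608 = 7.586 Mbps.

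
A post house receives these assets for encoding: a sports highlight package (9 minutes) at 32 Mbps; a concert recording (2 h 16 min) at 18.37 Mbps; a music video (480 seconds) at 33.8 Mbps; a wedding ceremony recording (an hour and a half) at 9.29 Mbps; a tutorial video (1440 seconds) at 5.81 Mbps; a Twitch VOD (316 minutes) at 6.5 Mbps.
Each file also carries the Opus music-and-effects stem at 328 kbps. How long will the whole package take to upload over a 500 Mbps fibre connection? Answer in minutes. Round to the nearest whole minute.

Audio: 328 kbps = 0.328 Mbps.
sports highlight package: 32.328 Mbps × 540 s = 17457.1 Mb
concert recording: 18.698 Mbps × 8160 s = 152575.7 Mb
music video: 34.128 Mbps × 480 s = 16381.4 Mb
wedding ceremony recording: 9.618 Mbps × 5400 s = 51937.2 Mb
tutorial video: 6.138 Mbps × 1440 s = 8838.7 Mb
Twitch VOD: 6.828 Mbps × 18960 s = 129458.9 Mb
Total: 376649.0 Mb = 47081.1 MB.
At 500 Mbps: 376649.0 / 500 = 753 s ≈ 12.6 minutes.

13 minutes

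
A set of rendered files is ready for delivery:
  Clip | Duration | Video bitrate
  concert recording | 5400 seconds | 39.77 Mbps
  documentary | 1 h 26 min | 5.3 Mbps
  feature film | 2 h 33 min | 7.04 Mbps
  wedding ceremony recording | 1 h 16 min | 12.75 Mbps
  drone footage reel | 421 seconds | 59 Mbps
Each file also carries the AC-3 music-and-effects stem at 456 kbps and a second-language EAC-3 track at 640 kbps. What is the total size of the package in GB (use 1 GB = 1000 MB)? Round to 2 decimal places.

52.10 GB

Audio total: 456 + 640 = 1096 kbps = 1.096 Mbps.
concert recording: 40.866 Mbps × 5400 s = 220676.4 Mb
documentary: 6.396 Mbps × 5160 s = 33003.4 Mb
feature film: 8.136 Mbps × 9180 s = 74688.5 Mb
wedding ceremony recording: 13.846 Mbps × 4560 s = 63137.8 Mb
drone footage reel: 60.096 Mbps × 421 s = 25300.4 Mb
Total: 416806.4 Mb = 52100.8 MB.
= 52.10 GB.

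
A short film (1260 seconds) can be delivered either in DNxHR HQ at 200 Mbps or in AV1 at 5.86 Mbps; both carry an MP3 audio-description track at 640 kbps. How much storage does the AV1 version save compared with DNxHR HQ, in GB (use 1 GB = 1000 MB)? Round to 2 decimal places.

Audio: 640 kbps = 0.640 Mbps.
DNxHR HQ: 200.640 Mbps × 1260 s = 252806.4 Mb = 31.601 GB.
AV1: 6.500 Mbps × 1260 s = 8190.0 Mb = 1.024 GB.
Saving: 31.601 − 1.024 = 30.577 GB.

30.58 GB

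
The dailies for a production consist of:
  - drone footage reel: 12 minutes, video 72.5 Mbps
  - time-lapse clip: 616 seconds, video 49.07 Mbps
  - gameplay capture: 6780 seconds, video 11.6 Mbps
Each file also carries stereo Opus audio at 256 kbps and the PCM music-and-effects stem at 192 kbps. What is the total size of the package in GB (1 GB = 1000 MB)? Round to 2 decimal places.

20.59 GB

Audio total: 256 + 192 = 448 kbps = 0.448 Mbps.
drone footage reel: 72.948 Mbps × 720 s = 52522.6 Mb
time-lapse clip: 49.518 Mbps × 616 s = 30503.1 Mb
gameplay capture: 12.048 Mbps × 6780 s = 81685.4 Mb
Total: 164711.1 Mb = 20588.9 MB.
= 20.59 GB.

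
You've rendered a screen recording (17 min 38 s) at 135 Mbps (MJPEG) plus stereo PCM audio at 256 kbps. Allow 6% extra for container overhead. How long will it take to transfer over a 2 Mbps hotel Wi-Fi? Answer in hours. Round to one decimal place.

17 min 38 s = 1058 s
Audio: 256 kbps = 0.256 Mbps.
Total bitrate: 135.256 Mbps.
File: 135.256 Mbps × 1058 s = 143100.8 Mb.
With 6% container overhead: ×1.06. → 151686.9 Mb.
At 2 Mbps: 151686.9 / 2 = 75843.4 s ≈ 21.1 hours.

21.1 hours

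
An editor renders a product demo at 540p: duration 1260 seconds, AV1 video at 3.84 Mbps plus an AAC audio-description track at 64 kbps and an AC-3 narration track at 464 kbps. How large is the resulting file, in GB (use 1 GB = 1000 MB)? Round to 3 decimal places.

Audio total: 64 + 464 = 528 kbps = 0.528 Mbps.
Total bitrate: 3.84 + 0.528 = 4.368 Mbps.
Stream data: 4.368 Mbps × 1260 s = 5503.7 Mb.
5,504 Mb ÷ 8 = 688.0 MB → 0.688 GB.

0.688 GB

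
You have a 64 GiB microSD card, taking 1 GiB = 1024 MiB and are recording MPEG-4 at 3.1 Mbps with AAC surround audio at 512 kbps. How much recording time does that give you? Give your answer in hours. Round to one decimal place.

42.3 hours

Audio: 512 kbps = 0.512 Mbps.
Total bitrate: 3.1 + 0.512 = 3.612 Mbps.
Capacity: 64 GiB = 549,756 Mb.
Recording time: 549,756 / 3.612 = 152,203 s ≈ 42.3 hours.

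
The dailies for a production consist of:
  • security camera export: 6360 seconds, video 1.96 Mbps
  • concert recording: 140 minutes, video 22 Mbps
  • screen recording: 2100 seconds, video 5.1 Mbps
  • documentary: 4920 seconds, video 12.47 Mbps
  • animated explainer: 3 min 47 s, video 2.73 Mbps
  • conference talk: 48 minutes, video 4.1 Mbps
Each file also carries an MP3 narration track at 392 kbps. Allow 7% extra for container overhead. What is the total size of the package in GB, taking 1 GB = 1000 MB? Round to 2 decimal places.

Audio: 392 kbps = 0.392 Mbps.
security camera export: 2.352 Mbps × 6360 s × 1.07 = 16005.8 Mb
concert recording: 22.392 Mbps × 8400 s × 1.07 = 201259.3 Mb
screen recording: 5.492 Mbps × 2100 s × 1.07 = 12340.5 Mb
documentary: 12.862 Mbps × 4920 s × 1.07 = 67710.7 Mb
animated explainer: 3.122 Mbps × 227 s × 1.07 = 758.3 Mb
conference talk: 4.492 Mbps × 2880 s × 1.07 = 13842.5 Mb
Total: 311917.2 Mb = 38989.7 MB.
= 38.99 GB.

38.99 GB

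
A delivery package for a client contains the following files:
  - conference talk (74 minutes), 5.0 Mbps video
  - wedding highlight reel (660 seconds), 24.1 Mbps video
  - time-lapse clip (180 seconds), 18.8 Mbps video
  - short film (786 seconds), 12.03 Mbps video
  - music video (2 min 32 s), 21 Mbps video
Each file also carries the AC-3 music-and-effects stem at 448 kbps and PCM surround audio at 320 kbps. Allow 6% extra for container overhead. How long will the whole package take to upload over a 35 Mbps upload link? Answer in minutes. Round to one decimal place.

Audio total: 448 + 320 = 768 kbps = 0.768 Mbps.
conference talk: 5.768 Mbps × 4440 s × 1.06 = 27146.5 Mb
wedding highlight reel: 24.868 Mbps × 660 s × 1.06 = 17397.7 Mb
time-lapse clip: 19.568 Mbps × 180 s × 1.06 = 3733.6 Mb
short film: 12.798 Mbps × 786 s × 1.06 = 10662.8 Mb
music video: 21.768 Mbps × 152 s × 1.06 = 3507.3 Mb
Total: 62447.8 Mb = 7806.0 MB.
At 35 Mbps: 62447.8 / 35 = 1784 s ≈ 29.7 minutes.

29.7 minutes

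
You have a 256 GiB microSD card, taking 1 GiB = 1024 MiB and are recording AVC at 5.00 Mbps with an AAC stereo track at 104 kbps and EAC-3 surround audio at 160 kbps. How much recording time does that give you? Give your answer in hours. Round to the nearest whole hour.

Audio total: 104 + 160 = 264 kbps = 0.264 Mbps.
Total bitrate: 5.00 + 0.264 = 5.264 Mbps.
Capacity: 256 GiB = 2,199,023 Mb.
Recording time: 2,199,023 / 5.264 = 417,748 s ≈ 116 hours.

116 hours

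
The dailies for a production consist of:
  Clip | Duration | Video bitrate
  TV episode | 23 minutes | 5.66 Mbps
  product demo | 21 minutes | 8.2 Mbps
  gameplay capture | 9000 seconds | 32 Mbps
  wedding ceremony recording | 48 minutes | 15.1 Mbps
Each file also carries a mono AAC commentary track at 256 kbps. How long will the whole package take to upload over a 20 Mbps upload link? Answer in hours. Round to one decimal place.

Audio: 256 kbps = 0.256 Mbps.
TV episode: 5.916 Mbps × 1380 s = 8164.1 Mb
product demo: 8.456 Mbps × 1260 s = 10654.6 Mb
gameplay capture: 32.256 Mbps × 9000 s = 290304.0 Mb
wedding ceremony recording: 15.356 Mbps × 2880 s = 44225.3 Mb
Total: 353347.9 Mb = 44168.5 MB.
At 20 Mbps: 353347.9 / 20 = 17667 s ≈ 4.91 hours.

4.9 hours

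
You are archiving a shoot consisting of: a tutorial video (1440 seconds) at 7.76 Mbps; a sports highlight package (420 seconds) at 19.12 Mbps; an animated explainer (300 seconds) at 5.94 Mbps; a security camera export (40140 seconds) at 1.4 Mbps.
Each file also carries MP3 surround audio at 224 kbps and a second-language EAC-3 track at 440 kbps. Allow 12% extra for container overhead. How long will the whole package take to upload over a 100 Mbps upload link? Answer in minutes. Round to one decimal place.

19.7 minutes

Audio total: 224 + 440 = 664 kbps = 0.664 Mbps.
tutorial video: 8.424 Mbps × 1440 s × 1.12 = 13586.2 Mb
sports highlight package: 19.784 Mbps × 420 s × 1.12 = 9306.4 Mb
animated explainer: 6.604 Mbps × 300 s × 1.12 = 2218.9 Mb
security camera export: 2.064 Mbps × 40140 s × 1.12 = 92790.8 Mb
Total: 117902.4 Mb = 14737.8 MB.
At 100 Mbps: 117902.4 / 100 = 1179 s ≈ 19.7 minutes.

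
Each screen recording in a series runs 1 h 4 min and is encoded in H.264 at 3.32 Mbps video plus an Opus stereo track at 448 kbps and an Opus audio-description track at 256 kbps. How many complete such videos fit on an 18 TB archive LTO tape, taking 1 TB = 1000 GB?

1 h 4 min = 64 min = 3840 s
Audio total: 448 + 256 = 704 kbps = 0.704 Mbps.
Total bitrate: 4.024 Mbps.
Per item: 4.024 Mbps × 3840 s = 15,452 Mb = 1,932 MB.
Capacity: 18 TB = 144,000,000 Mb; 9319.09 items → 9319 complete.

9319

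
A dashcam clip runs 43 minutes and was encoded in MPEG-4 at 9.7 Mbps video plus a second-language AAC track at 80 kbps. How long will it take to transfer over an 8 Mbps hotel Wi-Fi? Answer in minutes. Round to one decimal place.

43 min = 2580 s
Audio: 80 kbps = 0.080 Mbps.
Total bitrate: 9.780 Mbps.
File: 9.780 Mbps × 2580 s = 25232.4 Mb.
At 8 Mbps: 25232.4 / 8 = 3154.1 s ≈ 52.6 minutes.

52.6 minutes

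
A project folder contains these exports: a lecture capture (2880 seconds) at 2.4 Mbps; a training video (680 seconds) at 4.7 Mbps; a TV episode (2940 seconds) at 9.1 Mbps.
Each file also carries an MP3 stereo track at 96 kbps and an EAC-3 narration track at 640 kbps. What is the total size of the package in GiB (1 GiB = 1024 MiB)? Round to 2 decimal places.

Audio total: 96 + 640 = 736 kbps = 0.736 Mbps.
lecture capture: 3.136 Mbps × 2880 s = 9031.7 Mb
training video: 5.436 Mbps × 680 s = 3696.5 Mb
TV episode: 9.836 Mbps × 2940 s = 28917.8 Mb
Total: 41646.0 Mb = 5205.8 MB.
= 4.848 GiB.

4.85 GiB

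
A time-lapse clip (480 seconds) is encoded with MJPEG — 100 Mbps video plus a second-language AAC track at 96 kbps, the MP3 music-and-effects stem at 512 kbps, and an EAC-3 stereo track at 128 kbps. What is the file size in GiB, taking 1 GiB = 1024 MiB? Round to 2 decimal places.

5.63 GiB

Audio total: 96 + 512 + 128 = 736 kbps = 0.736 Mbps.
Total bitrate: 100 + 0.736 = 100.736 Mbps.
Stream data: 100.736 Mbps × 480 s = 48353.3 Mb.
48,353 Mb = 6,044,160,000 bytes ÷ 1,073,741,824 = 5.629 GiB.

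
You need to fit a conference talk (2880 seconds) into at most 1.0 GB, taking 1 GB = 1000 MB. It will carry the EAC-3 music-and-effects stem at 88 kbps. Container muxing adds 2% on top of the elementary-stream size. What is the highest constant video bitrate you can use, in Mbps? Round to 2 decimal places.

Budget: 1.0 GB = 8000.0 Mb.
Stream payload after overhead: 8000.0 / 1.02 = 7843.1 Mb.
Total bitrate budget: 7843.1 Mb / 2880 s = 2.723 Mbps.
Audio: 88 kbps = 0.088 Mbps.
Video: 2.723 − 0.088 = 2.635 Mbps.

2.64 Mbps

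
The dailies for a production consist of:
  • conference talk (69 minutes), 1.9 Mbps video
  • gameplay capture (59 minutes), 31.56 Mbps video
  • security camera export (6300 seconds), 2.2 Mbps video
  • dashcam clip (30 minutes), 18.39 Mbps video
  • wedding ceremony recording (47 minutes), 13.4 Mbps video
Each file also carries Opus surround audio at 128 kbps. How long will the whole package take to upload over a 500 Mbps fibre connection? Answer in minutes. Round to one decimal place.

6.9 minutes

Audio: 128 kbps = 0.128 Mbps.
conference talk: 2.028 Mbps × 4140 s = 8395.9 Mb
gameplay capture: 31.688 Mbps × 3540 s = 112175.5 Mb
security camera export: 2.328 Mbps × 6300 s = 14666.4 Mb
dashcam clip: 18.518 Mbps × 1800 s = 33332.4 Mb
wedding ceremony recording: 13.528 Mbps × 2820 s = 38149.0 Mb
Total: 206719.2 Mb = 25839.9 MB.
At 500 Mbps: 206719.2 / 500 = 413 s ≈ 6.89 minutes.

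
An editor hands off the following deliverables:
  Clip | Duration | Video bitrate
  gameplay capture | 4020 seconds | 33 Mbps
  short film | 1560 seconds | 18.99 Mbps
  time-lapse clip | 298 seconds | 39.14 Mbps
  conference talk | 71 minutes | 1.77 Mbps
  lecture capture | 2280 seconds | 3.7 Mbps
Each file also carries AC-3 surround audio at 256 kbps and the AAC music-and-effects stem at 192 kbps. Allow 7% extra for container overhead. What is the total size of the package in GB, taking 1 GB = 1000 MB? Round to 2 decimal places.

26.15 GB

Audio total: 256 + 192 = 448 kbps = 0.448 Mbps.
gameplay capture: 33.448 Mbps × 4020 s × 1.07 = 143873.2 Mb
short film: 19.438 Mbps × 1560 s × 1.07 = 32445.9 Mb
time-lapse clip: 39.588 Mbps × 298 s × 1.07 = 12623.0 Mb
conference talk: 2.218 Mbps × 4260 s × 1.07 = 10110.1 Mb
lecture capture: 4.148 Mbps × 2280 s × 1.07 = 10119.5 Mb
Total: 209171.7 Mb = 26146.5 MB.
= 26.15 GB.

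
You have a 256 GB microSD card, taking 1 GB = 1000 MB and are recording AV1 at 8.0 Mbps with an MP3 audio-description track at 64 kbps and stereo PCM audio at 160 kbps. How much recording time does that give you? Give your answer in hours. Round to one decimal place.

Audio total: 64 + 160 = 224 kbps = 0.224 Mbps.
Total bitrate: 8.0 + 0.224 = 8.224 Mbps.
Capacity: 256 GB = 2,048,000 Mb.
Recording time: 2,048,000 / 8.224 = 249,027 s ≈ 69.2 hours.

69.2 hours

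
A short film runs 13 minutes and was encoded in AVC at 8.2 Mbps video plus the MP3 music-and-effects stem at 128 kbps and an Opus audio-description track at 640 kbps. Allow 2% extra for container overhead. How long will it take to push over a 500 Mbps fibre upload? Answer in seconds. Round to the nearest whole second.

13 min = 780 s
Audio total: 128 + 640 = 768 kbps = 0.768 Mbps.
Total bitrate: 8.968 Mbps.
File: 8.968 Mbps × 780 s = 6995.0 Mb.
With 2% container overhead: ×1.02. → 7134.9 Mb.
At 500 Mbps: 7134.9 / 500 = 14.3 s ≈ 14.3 seconds.

14 seconds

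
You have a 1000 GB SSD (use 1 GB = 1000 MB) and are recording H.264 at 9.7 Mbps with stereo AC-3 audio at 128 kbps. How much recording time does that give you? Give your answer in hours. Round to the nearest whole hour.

226 hours

Audio: 128 kbps = 0.128 Mbps.
Total bitrate: 9.7 + 0.128 = 9.828 Mbps.
Capacity: 1000 GB = 8,000,000 Mb.
Recording time: 8,000,000 / 9.828 = 814,001 s ≈ 226 hours.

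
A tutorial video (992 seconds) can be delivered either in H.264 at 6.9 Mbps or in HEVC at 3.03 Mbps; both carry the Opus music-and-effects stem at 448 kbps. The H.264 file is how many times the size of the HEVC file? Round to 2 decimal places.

Audio: 448 kbps = 0.448 Mbps.
H.264: 7.348 Mbps × 992 s = 7289.2 Mb = 0.911 GB.
HEVC: 3.478 Mbps × 992 s = 3450.2 Mb = 0.431 GB.
Ratio: 0.911 / 0.431 = 2.113.

2.11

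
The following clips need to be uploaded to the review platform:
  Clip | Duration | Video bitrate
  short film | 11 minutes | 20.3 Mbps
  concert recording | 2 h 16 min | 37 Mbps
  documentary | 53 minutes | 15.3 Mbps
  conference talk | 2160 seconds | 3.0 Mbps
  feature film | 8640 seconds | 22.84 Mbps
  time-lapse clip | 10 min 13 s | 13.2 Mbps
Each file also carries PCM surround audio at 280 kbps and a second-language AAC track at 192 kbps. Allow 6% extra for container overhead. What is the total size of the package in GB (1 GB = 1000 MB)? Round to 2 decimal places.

77.77 GB

Audio total: 280 + 192 = 472 kbps = 0.472 Mbps.
short film: 20.772 Mbps × 660 s × 1.06 = 14532.1 Mb
concert recording: 37.472 Mbps × 8160 s × 1.06 = 324117.8 Mb
documentary: 15.772 Mbps × 3180 s × 1.06 = 53164.3 Mb
conference talk: 3.472 Mbps × 2160 s × 1.06 = 7949.5 Mb
feature film: 23.312 Mbps × 8640 s × 1.06 = 213500.6 Mb
time-lapse clip: 13.672 Mbps × 613 s × 1.06 = 8883.8 Mb
Total: 622148.1 Mb = 77768.5 MB.
= 77.77 GB.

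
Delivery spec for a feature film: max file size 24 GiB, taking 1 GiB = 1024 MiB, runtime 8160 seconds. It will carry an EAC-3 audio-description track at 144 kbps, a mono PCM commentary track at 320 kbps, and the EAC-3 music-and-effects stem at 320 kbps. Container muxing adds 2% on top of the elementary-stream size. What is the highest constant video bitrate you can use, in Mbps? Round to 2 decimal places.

Budget: 24 GiB = 206158.4 Mb.
Stream payload after overhead: 206158.4 / 1.02 = 202116.1 Mb.
Total bitrate budget: 202116.1 Mb / 8160 s = 24.769 Mbps.
Audio total: 144 + 320 + 320 = 784 kbps = 0.784 Mbps.
Video: 24.769 − 0.784 = 23.985 Mbps.

23.99 Mbps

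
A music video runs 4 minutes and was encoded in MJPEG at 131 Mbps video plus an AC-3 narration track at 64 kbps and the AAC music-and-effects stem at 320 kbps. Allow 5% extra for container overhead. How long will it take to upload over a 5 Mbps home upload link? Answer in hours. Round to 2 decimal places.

1.84 hours

4 min = 240 s
Audio total: 64 + 320 = 384 kbps = 0.384 Mbps.
Total bitrate: 131.384 Mbps.
File: 131.384 Mbps × 240 s = 31532.2 Mb.
With 5% container overhead: ×1.05. → 33108.8 Mb.
At 5 Mbps: 33108.8 / 5 = 6621.8 s ≈ 1.84 hours.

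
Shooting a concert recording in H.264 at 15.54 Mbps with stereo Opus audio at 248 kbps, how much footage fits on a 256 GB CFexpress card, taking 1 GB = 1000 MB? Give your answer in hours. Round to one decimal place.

Audio: 248 kbps = 0.248 Mbps.
Total bitrate: 15.54 + 0.248 = 15.788 Mbps.
Capacity: 256 GB = 2,048,000 Mb.
Recording time: 2,048,000 / 15.788 = 129,719 s ≈ 36.0 hours.

36.0 hours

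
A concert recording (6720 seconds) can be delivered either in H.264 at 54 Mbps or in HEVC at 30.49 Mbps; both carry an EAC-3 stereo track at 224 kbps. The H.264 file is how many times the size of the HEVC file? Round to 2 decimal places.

1.77

Audio: 224 kbps = 0.224 Mbps.
H.264: 54.224 Mbps × 6720 s = 364385.3 Mb = 45.548 GB.
HEVC: 30.714 Mbps × 6720 s = 206398.1 Mb = 25.800 GB.
Ratio: 45.548 / 25.800 = 1.765.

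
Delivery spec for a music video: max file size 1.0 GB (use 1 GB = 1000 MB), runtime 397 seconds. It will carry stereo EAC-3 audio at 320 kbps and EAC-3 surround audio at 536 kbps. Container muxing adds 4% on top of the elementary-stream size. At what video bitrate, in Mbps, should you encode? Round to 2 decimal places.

Budget: 1.0 GB = 8000.0 Mb.
Stream payload after overhead: 8000.0 / 1.04 = 7692.3 Mb.
Total bitrate budget: 7692.3 Mb / 397 s = 19.376 Mbps.
Audio total: 320 + 536 = 856 kbps = 0.856 Mbps.
Video: 19.376 − 0.856 = 18.520 Mbps.

18.52 Mbps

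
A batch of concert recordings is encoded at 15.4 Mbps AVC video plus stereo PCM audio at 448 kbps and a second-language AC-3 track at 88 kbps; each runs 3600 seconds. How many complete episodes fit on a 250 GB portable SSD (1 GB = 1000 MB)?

Audio total: 448 + 88 = 536 kbps = 0.536 Mbps.
Total bitrate: 15.936 Mbps.
Per item: 15.936 Mbps × 3600 s = 57,370 Mb = 7,171 MB.
Capacity: 250 GB = 2,000,000 Mb; 34.86 items → 34 complete.

34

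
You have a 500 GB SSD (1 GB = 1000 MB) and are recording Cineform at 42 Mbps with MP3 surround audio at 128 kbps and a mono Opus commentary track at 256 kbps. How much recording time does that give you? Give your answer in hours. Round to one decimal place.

26.2 hours

Audio total: 128 + 256 = 384 kbps = 0.384 Mbps.
Total bitrate: 42 + 0.384 = 42.384 Mbps.
Capacity: 500 GB = 4,000,000 Mb.
Recording time: 4,000,000 / 42.384 = 94,375 s ≈ 26.2 hours.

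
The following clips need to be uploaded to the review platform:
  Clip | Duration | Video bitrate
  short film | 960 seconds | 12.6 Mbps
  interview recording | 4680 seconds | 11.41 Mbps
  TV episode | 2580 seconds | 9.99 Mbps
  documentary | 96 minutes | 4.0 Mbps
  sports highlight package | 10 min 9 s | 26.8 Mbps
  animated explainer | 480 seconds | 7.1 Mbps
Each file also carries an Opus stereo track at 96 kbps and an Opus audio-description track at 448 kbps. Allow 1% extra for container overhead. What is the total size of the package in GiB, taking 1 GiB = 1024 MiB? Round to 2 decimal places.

16.72 GiB

Audio total: 96 + 448 = 544 kbps = 0.544 Mbps.
short film: 13.144 Mbps × 960 s × 1.01 = 12744.4 Mb
interview recording: 11.954 Mbps × 4680 s × 1.01 = 56504.2 Mb
TV episode: 10.534 Mbps × 2580 s × 1.01 = 27449.5 Mb
documentary: 4.544 Mbps × 5760 s × 1.01 = 26435.2 Mb
sports highlight package: 27.344 Mbps × 609 s × 1.01 = 16819.0 Mb
animated explainer: 7.644 Mbps × 480 s × 1.01 = 3705.8 Mb
Total: 143658.1 Mb = 17957.3 MB.
= 16.72 GiB.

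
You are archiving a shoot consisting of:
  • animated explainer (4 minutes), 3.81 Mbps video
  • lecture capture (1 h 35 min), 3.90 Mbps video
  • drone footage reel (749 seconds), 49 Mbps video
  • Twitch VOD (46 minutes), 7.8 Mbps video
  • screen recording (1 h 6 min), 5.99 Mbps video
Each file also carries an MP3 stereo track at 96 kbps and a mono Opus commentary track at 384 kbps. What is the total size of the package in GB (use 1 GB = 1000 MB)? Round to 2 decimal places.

13.94 GB

Audio total: 96 + 384 = 480 kbps = 0.480 Mbps.
animated explainer: 4.290 Mbps × 240 s = 1029.6 Mb
lecture capture: 4.380 Mbps × 5700 s = 24966.0 Mb
drone footage reel: 49.480 Mbps × 749 s = 37060.5 Mb
Twitch VOD: 8.280 Mbps × 2760 s = 22852.8 Mb
screen recording: 6.470 Mbps × 3960 s = 25621.2 Mb
Total: 111530.1 Mb = 13941.3 MB.
= 13.94 GB.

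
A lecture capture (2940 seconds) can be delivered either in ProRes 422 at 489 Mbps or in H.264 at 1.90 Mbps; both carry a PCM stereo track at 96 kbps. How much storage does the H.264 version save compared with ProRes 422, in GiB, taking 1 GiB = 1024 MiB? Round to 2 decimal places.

Audio: 96 kbps = 0.096 Mbps.
ProRes 422: 489.096 Mbps × 2940 s = 1437942.2 Mb = 167.399 GiB.
H.264: 1.996 Mbps × 2940 s = 5868.2 Mb = 0.683 GiB.
Saving: 167.399 − 0.683 = 166.715 GiB.

166.72 GiB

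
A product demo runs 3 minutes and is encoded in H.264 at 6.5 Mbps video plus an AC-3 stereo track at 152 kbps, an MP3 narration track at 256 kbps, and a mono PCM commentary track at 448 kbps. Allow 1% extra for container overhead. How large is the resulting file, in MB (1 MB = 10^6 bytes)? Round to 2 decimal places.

3 min = 180 s
Audio total: 152 + 256 + 448 = 856 kbps = 0.856 Mbps.
Total bitrate: 6.5 + 0.856 = 7.356 Mbps.
Stream data: 7.356 Mbps × 180 s = 1324.1 Mb.
With 1% container overhead: ×1.01.
1,337 Mb ÷ 8 = 167.2 MB → 167.2 MB.

167.17 MB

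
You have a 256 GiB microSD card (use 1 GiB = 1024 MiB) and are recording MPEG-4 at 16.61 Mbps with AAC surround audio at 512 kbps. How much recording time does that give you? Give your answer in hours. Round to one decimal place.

Audio: 512 kbps = 0.512 Mbps.
Total bitrate: 16.61 + 0.512 = 17.122 Mbps.
Capacity: 256 GiB = 2,199,023 Mb.
Recording time: 2,199,023 / 17.122 = 128,433 s ≈ 35.7 hours.

35.7 hours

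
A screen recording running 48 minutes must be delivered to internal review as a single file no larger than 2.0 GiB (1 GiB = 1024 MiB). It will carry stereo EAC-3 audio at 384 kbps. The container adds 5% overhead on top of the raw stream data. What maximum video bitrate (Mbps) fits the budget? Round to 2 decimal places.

Budget: 2.0 GiB = 17179.9 Mb.
Stream payload after overhead: 17179.9 / 1.05 = 16361.8 Mb.
48 min = 2880 s
Total bitrate budget: 16361.8 Mb / 2880 s = 5.681 Mbps.
Audio: 384 kbps = 0.384 Mbps.
Video: 5.681 − 0.384 = 5.297 Mbps.

5.30 Mbps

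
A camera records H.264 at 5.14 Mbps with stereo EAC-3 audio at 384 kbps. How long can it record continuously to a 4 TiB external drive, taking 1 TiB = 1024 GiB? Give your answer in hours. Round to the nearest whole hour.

Audio: 384 kbps = 0.384 Mbps.
Total bitrate: 5.14 + 0.384 = 5.524 Mbps.
Capacity: 4 TiB = 35,184,372 Mb.
Recording time: 35,184,372 / 5.524 = 6,369,365 s ≈ 1,769 hours.

1769 hours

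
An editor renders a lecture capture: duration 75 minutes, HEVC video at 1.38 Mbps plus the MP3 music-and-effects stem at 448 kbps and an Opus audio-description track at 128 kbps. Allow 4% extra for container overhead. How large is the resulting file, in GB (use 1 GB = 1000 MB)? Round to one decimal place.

75 min = 4500 s
Audio total: 448 + 128 = 576 kbps = 0.576 Mbps.
Total bitrate: 1.38 + 0.576 = 1.956 Mbps.
Stream data: 1.956 Mbps × 4500 s = 8802.0 Mb.
With 4% container overhead: ×1.04.
9,154 Mb ÷ 8 = 1,144 MB → 1.144 GB.

1.1 GB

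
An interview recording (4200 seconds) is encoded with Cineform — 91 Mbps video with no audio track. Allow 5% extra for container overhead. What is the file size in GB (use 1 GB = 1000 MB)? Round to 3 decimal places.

Total bitrate: 91 Mbps.
Stream data: 91.000 Mbps × 4200 s = 382200.0 Mb.
With 5% container overhead: ×1.05.
401,310 Mb ÷ 8 = 50,164 MB → 50.16 GB.

50.164 GB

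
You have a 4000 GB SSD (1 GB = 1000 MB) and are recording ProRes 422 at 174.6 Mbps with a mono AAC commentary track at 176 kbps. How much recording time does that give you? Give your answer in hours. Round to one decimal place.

Audio: 176 kbps = 0.176 Mbps.
Total bitrate: 174.6 + 0.176 = 174.776 Mbps.
Capacity: 4000 GB = 32,000,000 Mb.
Recording time: 32,000,000 / 174.776 = 183,091 s ≈ 50.9 hours.

50.9 hours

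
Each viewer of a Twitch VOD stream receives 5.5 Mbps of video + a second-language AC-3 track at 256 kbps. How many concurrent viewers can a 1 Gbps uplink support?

173

Audio: 256 kbps = 0.256 Mbps.
Per-viewer media rate: 5.756 Mbps.
1 Gbps = 1,000 Mbps; 1,000 / 5.756 = 173.73 → 173 viewers.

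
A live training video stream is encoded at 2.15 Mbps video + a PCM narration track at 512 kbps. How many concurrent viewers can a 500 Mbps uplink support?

187

Audio: 512 kbps = 0.512 Mbps.
Per-viewer media rate: 2.662 Mbps.
500 Mbps = 500.0 Mbps; 500.0 / 2.662 = 187.83 → 187 viewers.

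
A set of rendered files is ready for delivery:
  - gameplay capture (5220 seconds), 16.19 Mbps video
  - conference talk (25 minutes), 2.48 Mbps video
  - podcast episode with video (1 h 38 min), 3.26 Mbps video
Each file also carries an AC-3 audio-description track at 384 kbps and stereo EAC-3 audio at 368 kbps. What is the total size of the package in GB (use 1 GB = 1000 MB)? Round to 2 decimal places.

14.61 GB

Audio total: 384 + 368 = 752 kbps = 0.752 Mbps.
gameplay capture: 16.942 Mbps × 5220 s = 88437.2 Mb
conference talk: 3.232 Mbps × 1500 s = 4848.0 Mb
podcast episode with video: 4.012 Mbps × 5880 s = 23590.6 Mb
Total: 116875.8 Mb = 14609.5 MB.
= 14.61 GB.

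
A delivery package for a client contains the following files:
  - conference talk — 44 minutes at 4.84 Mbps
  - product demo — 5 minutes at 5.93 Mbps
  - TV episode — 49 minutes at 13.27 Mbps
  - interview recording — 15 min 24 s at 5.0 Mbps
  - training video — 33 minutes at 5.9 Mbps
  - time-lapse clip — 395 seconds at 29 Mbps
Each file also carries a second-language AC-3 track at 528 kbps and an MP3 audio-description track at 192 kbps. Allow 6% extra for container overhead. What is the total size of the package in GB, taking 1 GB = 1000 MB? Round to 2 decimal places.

11.65 GB

Audio total: 528 + 192 = 720 kbps = 0.720 Mbps.
conference talk: 5.560 Mbps × 2640 s × 1.06 = 15559.1 Mb
product demo: 6.650 Mbps × 300 s × 1.06 = 2114.7 Mb
TV episode: 13.990 Mbps × 2940 s × 1.06 = 43598.4 Mb
interview recording: 5.720 Mbps × 924 s × 1.06 = 5602.4 Mb
training video: 6.620 Mbps × 1980 s × 1.06 = 13894.1 Mb
time-lapse clip: 29.720 Mbps × 395 s × 1.06 = 12443.8 Mb
Total: 93212.5 Mb = 11651.6 MB.
= 11.65 GB.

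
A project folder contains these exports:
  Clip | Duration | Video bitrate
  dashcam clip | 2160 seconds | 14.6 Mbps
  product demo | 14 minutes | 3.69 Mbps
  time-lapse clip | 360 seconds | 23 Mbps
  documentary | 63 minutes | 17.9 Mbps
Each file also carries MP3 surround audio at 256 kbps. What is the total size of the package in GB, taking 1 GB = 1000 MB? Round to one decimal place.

14.1 GB

Audio: 256 kbps = 0.256 Mbps.
dashcam clip: 14.856 Mbps × 2160 s = 32089.0 Mb
product demo: 3.946 Mbps × 840 s = 3314.6 Mb
time-lapse clip: 23.256 Mbps × 360 s = 8372.2 Mb
documentary: 18.156 Mbps × 3780 s = 68629.7 Mb
Total: 112405.4 Mb = 14050.7 MB.
= 14.05 GB.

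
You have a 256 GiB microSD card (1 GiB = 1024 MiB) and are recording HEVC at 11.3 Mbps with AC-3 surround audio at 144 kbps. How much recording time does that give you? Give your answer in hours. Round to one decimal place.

Audio: 144 kbps = 0.144 Mbps.
Total bitrate: 11.3 + 0.144 = 11.444 Mbps.
Capacity: 256 GiB = 2,199,023 Mb.
Recording time: 2,199,023 / 11.444 = 192,155 s ≈ 53.4 hours.

53.4 hours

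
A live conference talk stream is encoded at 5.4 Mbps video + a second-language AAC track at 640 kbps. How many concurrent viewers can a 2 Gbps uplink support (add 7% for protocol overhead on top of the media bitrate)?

309

Audio: 640 kbps = 0.640 Mbps.
Per-viewer media rate: 6.040 Mbps.
On the wire with 7% overhead: 6.463 Mbps.
2 Gbps = 2,000 Mbps; 2,000 / 6.463 = 309.46 → 309 viewers.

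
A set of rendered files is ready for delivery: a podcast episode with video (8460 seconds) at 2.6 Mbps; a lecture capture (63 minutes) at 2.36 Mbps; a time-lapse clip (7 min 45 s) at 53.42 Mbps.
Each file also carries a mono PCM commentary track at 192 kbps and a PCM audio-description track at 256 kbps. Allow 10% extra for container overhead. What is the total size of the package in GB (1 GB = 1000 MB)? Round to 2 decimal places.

Audio total: 192 + 256 = 448 kbps = 0.448 Mbps.
podcast episode with video: 3.048 Mbps × 8460 s × 1.10 = 28364.7 Mb
lecture capture: 2.808 Mbps × 3780 s × 1.10 = 11675.7 Mb
time-lapse clip: 53.868 Mbps × 465 s × 1.10 = 27553.5 Mb
Total: 67593.8 Mb = 8449.2 MB.
= 8.449 GB.

8.45 GB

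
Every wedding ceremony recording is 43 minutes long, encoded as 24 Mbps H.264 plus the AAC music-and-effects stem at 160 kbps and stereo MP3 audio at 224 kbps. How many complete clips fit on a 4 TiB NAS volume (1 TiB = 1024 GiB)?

559

43 min = 2580 s
Audio total: 160 + 224 = 384 kbps = 0.384 Mbps.
Total bitrate: 24.384 Mbps.
Per item: 24.384 Mbps × 2580 s = 62,911 Mb = 7,864 MB.
Capacity: 4 TiB = 35,184,372 Mb; 559.27 items → 559 complete.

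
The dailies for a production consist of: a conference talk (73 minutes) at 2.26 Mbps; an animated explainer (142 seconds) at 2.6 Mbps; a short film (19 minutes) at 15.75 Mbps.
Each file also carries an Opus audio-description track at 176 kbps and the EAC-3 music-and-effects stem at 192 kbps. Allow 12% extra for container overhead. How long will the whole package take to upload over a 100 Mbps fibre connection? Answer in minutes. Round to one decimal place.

Audio total: 176 + 192 = 368 kbps = 0.368 Mbps.
conference talk: 2.628 Mbps × 4380 s × 1.12 = 12891.9 Mb
animated explainer: 2.968 Mbps × 142 s × 1.12 = 472.0 Mb
short film: 16.118 Mbps × 1140 s × 1.12 = 20579.5 Mb
Total: 33943.4 Mb = 4242.9 MB.
At 100 Mbps: 33943.4 / 100 = 339 s ≈ 5.66 minutes.

5.7 minutes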